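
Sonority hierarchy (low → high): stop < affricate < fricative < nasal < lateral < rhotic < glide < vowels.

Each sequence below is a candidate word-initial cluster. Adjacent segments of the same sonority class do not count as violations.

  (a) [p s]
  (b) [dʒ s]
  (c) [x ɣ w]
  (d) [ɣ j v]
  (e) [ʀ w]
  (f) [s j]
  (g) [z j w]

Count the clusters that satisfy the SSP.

(a) sonority 1-3: well-formed.
(b) sonority 2-3: well-formed.
(c) sonority 3-3-7: well-formed.
(d) sonority 3-7-3: ill-formed.
(e) sonority 6-7: well-formed.
(f) sonority 3-7: well-formed.
(g) sonority 3-7-7: well-formed.

6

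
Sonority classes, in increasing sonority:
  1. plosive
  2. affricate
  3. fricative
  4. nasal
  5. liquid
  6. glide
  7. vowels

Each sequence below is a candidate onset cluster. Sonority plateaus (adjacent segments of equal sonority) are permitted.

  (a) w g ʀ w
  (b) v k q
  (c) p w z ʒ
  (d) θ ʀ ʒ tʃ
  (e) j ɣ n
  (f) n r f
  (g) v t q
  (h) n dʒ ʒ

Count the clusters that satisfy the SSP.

(a) sonority 6-1-5-6: ill-formed.
(b) sonority 3-1-1: ill-formed.
(c) sonority 1-6-3-3: ill-formed.
(d) sonority 3-5-3-2: ill-formed.
(e) sonority 6-3-4: ill-formed.
(f) sonority 4-5-3: ill-formed.
(g) sonority 3-1-1: ill-formed.
(h) sonority 4-2-3: ill-formed.

0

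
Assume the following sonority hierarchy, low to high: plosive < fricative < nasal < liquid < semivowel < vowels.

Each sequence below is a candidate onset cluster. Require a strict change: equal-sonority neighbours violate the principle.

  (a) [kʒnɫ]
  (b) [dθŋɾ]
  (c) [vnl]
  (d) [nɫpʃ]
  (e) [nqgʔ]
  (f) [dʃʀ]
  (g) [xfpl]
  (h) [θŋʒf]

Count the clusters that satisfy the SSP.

4

(a) sonority 1-2-3-4: well-formed.
(b) sonority 1-2-3-4: well-formed.
(c) sonority 2-3-4: well-formed.
(d) sonority 3-4-1-2: ill-formed.
(e) sonority 3-1-1-1: ill-formed.
(f) sonority 1-2-4: well-formed.
(g) sonority 2-2-1-4: ill-formed.
(h) sonority 2-3-2-2: ill-formed.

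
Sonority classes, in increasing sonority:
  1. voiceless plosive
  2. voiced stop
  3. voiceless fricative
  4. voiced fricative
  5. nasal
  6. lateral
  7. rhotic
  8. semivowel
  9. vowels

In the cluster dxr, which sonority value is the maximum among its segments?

/d/ is a voiced stop (sonority 2).
/x/ is a voiceless fricative (sonority 3).
/r/ is a rhotic (sonority 7).
The maximum is 7.

7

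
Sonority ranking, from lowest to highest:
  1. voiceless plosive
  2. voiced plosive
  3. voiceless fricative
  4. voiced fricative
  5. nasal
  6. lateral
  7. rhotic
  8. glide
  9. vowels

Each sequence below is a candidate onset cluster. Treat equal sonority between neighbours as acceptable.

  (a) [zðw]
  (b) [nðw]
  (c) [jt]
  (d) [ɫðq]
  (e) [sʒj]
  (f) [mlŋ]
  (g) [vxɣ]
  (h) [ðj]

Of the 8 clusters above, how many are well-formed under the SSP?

3

(a) sonority 4-4-8: well-formed.
(b) sonority 5-4-8: ill-formed.
(c) sonority 8-1: ill-formed.
(d) sonority 6-4-1: ill-formed.
(e) sonority 3-4-8: well-formed.
(f) sonority 5-6-5: ill-formed.
(g) sonority 4-3-4: ill-formed.
(h) sonority 4-8: well-formed.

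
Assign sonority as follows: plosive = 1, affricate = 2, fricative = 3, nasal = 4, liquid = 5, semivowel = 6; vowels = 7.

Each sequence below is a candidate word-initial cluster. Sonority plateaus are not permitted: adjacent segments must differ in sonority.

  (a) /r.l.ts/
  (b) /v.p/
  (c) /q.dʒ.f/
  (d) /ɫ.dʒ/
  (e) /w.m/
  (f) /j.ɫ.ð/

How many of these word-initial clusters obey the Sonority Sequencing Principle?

(a) 5-5-2 → violates
(b) 3-1 → violates
(c) 1-2-3 → obeys
(d) 5-2 → violates
(e) 6-4 → violates
(f) 6-5-3 → violates

1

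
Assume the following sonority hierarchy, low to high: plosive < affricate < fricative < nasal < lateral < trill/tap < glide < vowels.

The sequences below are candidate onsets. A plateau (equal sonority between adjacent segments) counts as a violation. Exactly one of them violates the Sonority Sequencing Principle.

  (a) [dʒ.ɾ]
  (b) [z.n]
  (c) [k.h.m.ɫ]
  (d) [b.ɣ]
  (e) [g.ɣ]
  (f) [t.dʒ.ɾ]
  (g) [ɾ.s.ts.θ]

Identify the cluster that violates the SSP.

(a) sonority 2-6: well-formed.
(b) sonority 3-4: well-formed.
(c) sonority 1-3-4-5: well-formed.
(d) sonority 1-3: well-formed.
(e) sonority 1-3: well-formed.
(f) sonority 1-2-6: well-formed.
(g) sonority 6-3-2-3: ill-formed.

g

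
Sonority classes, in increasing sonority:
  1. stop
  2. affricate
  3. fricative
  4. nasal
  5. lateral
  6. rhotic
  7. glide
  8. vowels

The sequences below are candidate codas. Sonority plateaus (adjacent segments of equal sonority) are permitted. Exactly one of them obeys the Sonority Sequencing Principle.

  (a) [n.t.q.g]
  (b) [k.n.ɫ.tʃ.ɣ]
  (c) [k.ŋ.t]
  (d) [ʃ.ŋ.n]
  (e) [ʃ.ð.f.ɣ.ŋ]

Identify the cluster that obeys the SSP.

(a) [n.t.q.g]: profile 4-1-1-1 — obeys.
(b) [k.n.ɫ.tʃ.ɣ]: profile 1-4-5-2-3 — violates.
(c) [k.ŋ.t]: profile 1-4-1 — violates.
(d) [ʃ.ŋ.n]: profile 3-4-4 — violates.
(e) [ʃ.ð.f.ɣ.ŋ]: profile 3-3-3-3-4 — violates.

a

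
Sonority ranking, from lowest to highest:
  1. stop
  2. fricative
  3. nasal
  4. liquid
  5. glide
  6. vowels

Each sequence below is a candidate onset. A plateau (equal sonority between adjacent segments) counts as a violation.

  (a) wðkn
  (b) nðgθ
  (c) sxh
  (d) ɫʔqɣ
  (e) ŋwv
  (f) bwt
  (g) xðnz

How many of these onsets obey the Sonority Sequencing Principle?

(a) wðkn: profile 5-2-1-3 — violates.
(b) nðgθ: profile 3-2-1-2 — violates.
(c) sxh: profile 2-2-2 — violates.
(d) ɫʔqɣ: profile 4-1-1-2 — violates.
(e) ŋwv: profile 3-5-2 — violates.
(f) bwt: profile 1-5-1 — violates.
(g) xðnz: profile 2-2-3-2 — violates.

0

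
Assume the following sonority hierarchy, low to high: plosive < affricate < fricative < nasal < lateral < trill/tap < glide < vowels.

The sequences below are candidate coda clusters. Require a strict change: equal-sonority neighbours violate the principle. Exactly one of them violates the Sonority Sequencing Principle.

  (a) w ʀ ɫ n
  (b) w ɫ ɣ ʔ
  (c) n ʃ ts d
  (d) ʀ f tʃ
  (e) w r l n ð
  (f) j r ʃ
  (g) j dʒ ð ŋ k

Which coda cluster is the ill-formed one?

(a) sonority 7-6-5-4: well-formed.
(b) sonority 7-5-3-1: well-formed.
(c) sonority 4-3-2-1: well-formed.
(d) sonority 6-3-2: well-formed.
(e) sonority 7-6-5-4-3: well-formed.
(f) sonority 7-6-3: well-formed.
(g) sonority 7-2-3-4-1: ill-formed.

g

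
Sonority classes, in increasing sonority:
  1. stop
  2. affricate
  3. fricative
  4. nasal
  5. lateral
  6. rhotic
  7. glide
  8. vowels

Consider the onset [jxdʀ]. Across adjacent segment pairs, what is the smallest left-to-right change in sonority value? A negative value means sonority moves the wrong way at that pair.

-4

/j/ — glide, sonority 7.
/x/ — fricative, sonority 3.
/d/ — stop, sonority 1.
/ʀ/ — rhotic, sonority 6.
/j/→/x/: change -4.
/x/→/d/: change -2.
/d/→/ʀ/: change +5.
Minimum = -4.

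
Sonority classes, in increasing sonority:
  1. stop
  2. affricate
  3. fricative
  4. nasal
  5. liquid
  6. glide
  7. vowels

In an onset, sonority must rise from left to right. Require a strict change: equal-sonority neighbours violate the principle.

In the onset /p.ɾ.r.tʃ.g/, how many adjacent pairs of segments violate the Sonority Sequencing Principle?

/p/ is a stop (sonority 1).
/ɾ/ is a liquid (sonority 5).
/r/ is a liquid (sonority 5).
/tʃ/ is an affricate (sonority 2).
/g/ is a stop (sonority 1).
/p/→/ɾ/: 1→5 (rises) — ok.
/ɾ/→/r/: 5→5 (plateau) — violation.
/r/→/tʃ/: 5→2 (does not rise) — violation.
/tʃ/→/g/: 2→1 (does not rise) — violation.

3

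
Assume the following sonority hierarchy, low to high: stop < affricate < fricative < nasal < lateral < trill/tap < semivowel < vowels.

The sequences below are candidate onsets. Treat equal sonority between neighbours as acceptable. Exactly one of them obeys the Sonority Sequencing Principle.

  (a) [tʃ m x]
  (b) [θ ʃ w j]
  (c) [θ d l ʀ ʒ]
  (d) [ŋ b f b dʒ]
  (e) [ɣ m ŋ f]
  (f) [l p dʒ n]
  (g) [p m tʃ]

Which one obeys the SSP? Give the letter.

b

(a) [tʃ m x]: profile 2-4-3 — violates.
(b) [θ ʃ w j]: profile 3-3-7-7 — obeys.
(c) [θ d l ʀ ʒ]: profile 3-1-5-6-3 — violates.
(d) [ŋ b f b dʒ]: profile 4-1-3-1-2 — violates.
(e) [ɣ m ŋ f]: profile 3-4-4-3 — violates.
(f) [l p dʒ n]: profile 5-1-2-4 — violates.
(g) [p m tʃ]: profile 1-4-2 — violates.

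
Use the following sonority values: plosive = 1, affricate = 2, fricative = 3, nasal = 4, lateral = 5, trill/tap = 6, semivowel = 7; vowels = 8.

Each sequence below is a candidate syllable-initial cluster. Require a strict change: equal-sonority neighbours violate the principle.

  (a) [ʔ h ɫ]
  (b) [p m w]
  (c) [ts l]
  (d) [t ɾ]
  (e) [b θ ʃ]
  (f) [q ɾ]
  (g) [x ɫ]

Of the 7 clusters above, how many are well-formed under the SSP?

(a) [ʔ h ɫ]: profile 1-3-5 — obeys.
(b) [p m w]: profile 1-4-7 — obeys.
(c) [ts l]: profile 2-5 — obeys.
(d) [t ɾ]: profile 1-6 — obeys.
(e) [b θ ʃ]: profile 1-3-3 — violates.
(f) [q ɾ]: profile 1-6 — obeys.
(g) [x ɫ]: profile 3-5 — obeys.

6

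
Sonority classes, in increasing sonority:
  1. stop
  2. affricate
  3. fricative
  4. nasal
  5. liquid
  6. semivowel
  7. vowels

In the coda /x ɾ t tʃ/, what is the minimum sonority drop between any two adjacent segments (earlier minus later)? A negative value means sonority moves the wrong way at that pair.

-2

/x/ — fricative, sonority 3.
/ɾ/ — liquid, sonority 5.
/t/ — stop, sonority 1.
/tʃ/ — affricate, sonority 2.
/x/→/ɾ/: change -2.
/ɾ/→/t/: change +4.
/t/→/tʃ/: change -1.
Minimum = -2.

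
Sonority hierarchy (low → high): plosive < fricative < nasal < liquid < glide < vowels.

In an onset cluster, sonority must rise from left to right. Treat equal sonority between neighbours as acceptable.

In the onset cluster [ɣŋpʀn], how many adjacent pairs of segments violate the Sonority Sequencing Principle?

2

/ɣ/ — fricative, sonority 2.
/ŋ/ — nasal, sonority 3.
/p/ — plosive, sonority 1.
/ʀ/ — liquid, sonority 4.
/n/ — nasal, sonority 3.
/ɣ/→/ŋ/: 2→3 (rises) — ok.
/ŋ/→/p/: 3→1 (does not rise) — violation.
/p/→/ʀ/: 1→4 (rises) — ok.
/ʀ/→/n/: 4→3 (does not rise) — violation.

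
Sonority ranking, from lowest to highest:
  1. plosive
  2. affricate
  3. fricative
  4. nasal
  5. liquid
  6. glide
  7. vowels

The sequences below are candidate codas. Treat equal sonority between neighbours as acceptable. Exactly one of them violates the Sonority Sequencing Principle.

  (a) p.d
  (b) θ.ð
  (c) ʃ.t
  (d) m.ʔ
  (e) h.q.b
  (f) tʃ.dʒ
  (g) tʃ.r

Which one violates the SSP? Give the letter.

(a) 1-1 → obeys
(b) 3-3 → obeys
(c) 3-1 → obeys
(d) 4-1 → obeys
(e) 3-1-1 → obeys
(f) 2-2 → obeys
(g) 2-5 → violates

g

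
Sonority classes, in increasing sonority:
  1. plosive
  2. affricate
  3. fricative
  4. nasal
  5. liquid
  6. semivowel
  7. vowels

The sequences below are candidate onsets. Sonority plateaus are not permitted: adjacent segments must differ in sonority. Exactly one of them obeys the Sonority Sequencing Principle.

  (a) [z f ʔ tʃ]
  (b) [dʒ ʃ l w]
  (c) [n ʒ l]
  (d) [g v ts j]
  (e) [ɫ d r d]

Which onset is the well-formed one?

b

(a) sonority 3-3-1-2: ill-formed.
(b) sonority 2-3-5-6: well-formed.
(c) sonority 4-3-5: ill-formed.
(d) sonority 1-3-2-6: ill-formed.
(e) sonority 5-1-5-1: ill-formed.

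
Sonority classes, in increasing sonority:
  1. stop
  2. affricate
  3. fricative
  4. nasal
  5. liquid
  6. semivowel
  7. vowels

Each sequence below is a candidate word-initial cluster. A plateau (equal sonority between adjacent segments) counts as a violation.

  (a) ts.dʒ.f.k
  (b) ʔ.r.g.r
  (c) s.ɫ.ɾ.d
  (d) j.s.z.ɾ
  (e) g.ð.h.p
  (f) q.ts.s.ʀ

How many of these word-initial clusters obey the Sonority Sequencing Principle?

(a) 2-2-3-1 → violates
(b) 1-5-1-5 → violates
(c) 3-5-5-1 → violates
(d) 6-3-3-5 → violates
(e) 1-3-3-1 → violates
(f) 1-2-3-5 → obeys

1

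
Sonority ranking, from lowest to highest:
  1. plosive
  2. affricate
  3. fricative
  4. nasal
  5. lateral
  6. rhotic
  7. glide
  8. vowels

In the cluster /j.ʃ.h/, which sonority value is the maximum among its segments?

/j/ is a glide (sonority 7).
/ʃ/ is a fricative (sonority 3).
/h/ is a fricative (sonority 3).
The maximum is 7.

7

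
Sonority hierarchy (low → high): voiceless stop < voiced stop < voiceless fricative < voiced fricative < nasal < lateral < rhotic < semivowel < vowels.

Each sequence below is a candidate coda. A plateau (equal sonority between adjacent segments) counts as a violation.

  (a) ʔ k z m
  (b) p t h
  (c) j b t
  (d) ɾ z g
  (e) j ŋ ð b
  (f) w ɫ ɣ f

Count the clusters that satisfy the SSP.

4

(a) ʔ k z m: profile 1-1-4-5 — violates.
(b) p t h: profile 1-1-3 — violates.
(c) j b t: profile 8-2-1 — obeys.
(d) ɾ z g: profile 7-4-2 — obeys.
(e) j ŋ ð b: profile 8-5-4-2 — obeys.
(f) w ɫ ɣ f: profile 8-6-4-3 — obeys.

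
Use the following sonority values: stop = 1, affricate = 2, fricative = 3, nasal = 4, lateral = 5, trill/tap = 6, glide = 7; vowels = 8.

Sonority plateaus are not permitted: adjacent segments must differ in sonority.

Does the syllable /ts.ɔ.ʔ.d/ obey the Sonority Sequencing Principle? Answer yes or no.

no

Onset: /ts/ is an affricate (sonority 2); then the nucleus /ɔ/ (sonority 8).
Onset profile 2-8 — rises to the nucleus.
Coda: /ʔ/ is a stop (sonority 1), /d/ is a stop (sonority 1).
Coda profile 8-1-1 — does not strictly fall throughout.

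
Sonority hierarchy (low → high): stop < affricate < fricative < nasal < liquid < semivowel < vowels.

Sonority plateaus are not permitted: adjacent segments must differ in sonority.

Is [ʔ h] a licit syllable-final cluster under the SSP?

no

/ʔ/ — stop, sonority 1.
/h/ — fricative, sonority 3.
The profile is 1-3. Between /ʔ/ (1) and /h/ (3) sonority does not fall, so the cluster violates the SSP.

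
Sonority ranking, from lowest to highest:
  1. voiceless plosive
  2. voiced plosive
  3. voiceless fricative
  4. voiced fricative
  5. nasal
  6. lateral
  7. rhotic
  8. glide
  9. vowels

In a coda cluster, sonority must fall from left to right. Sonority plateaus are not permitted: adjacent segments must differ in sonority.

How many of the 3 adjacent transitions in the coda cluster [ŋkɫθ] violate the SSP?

/ŋ/: nasal = 5.
/k/: voiceless plosive = 1.
/ɫ/: lateral = 6.
/θ/: voiceless fricative = 3.
/ŋ/→/k/: 5→1 (falls) — ok.
/k/→/ɫ/: 1→6 (does not fall) — violation.
/ɫ/→/θ/: 6→3 (falls) — ok.

1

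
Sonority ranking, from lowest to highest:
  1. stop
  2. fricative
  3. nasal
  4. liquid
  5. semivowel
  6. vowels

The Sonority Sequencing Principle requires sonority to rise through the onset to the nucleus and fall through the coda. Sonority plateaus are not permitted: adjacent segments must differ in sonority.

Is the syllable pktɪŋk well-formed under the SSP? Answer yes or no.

no

Onset: /p/ is a stop (sonority 1), /k/ is a stop (sonority 1), /t/ is a stop (sonority 1); then the nucleus /ɪ/ (sonority 6).
Onset profile 1-1-1-6 — does not strictly rise throughout.
Coda: /ŋ/ is a nasal (sonority 3), /k/ is a stop (sonority 1).
Coda profile 6-3-1 — falls from the nucleus.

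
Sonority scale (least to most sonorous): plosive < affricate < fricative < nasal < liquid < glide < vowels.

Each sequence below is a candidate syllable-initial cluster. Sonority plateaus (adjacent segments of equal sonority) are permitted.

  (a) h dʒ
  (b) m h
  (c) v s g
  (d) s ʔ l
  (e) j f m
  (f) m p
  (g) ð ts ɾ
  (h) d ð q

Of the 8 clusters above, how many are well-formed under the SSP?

0

(a) 3-2 → violates
(b) 4-3 → violates
(c) 3-3-1 → violates
(d) 3-1-5 → violates
(e) 6-3-4 → violates
(f) 4-1 → violates
(g) 3-2-5 → violates
(h) 1-3-1 → violates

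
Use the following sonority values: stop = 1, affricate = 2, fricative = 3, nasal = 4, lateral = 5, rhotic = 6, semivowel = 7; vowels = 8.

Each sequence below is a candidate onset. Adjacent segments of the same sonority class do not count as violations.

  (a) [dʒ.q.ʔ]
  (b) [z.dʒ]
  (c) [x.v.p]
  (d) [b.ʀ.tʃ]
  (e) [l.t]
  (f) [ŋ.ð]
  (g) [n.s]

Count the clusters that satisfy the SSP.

0

(a) [dʒ.q.ʔ]: profile 2-1-1 — violates.
(b) [z.dʒ]: profile 3-2 — violates.
(c) [x.v.p]: profile 3-3-1 — violates.
(d) [b.ʀ.tʃ]: profile 1-6-2 — violates.
(e) [l.t]: profile 5-1 — violates.
(f) [ŋ.ð]: profile 4-3 — violates.
(g) [n.s]: profile 4-3 — violates.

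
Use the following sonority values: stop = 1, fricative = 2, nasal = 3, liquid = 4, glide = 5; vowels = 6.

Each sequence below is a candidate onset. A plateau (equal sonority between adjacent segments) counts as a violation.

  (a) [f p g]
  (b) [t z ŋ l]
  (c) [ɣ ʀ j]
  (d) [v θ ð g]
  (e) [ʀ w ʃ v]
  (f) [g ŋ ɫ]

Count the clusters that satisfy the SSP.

3

(a) 2-1-1 → violates
(b) 1-2-3-4 → obeys
(c) 2-4-5 → obeys
(d) 2-2-2-1 → violates
(e) 4-5-2-2 → violates
(f) 1-3-4 → obeys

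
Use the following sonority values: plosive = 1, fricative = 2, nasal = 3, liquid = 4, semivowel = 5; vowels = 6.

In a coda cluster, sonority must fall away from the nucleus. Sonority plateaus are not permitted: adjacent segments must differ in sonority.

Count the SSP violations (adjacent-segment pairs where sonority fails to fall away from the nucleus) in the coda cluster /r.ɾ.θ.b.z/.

2

/r/ — liquid, sonority 4.
/ɾ/ — liquid, sonority 4.
/θ/ — fricative, sonority 2.
/b/ — plosive, sonority 1.
/z/ — fricative, sonority 2.
/r/→/ɾ/: 4→4 (plateau) — violation.
/ɾ/→/θ/: 4→2 (falls) — ok.
/θ/→/b/: 2→1 (falls) — ok.
/b/→/z/: 1→2 (does not fall) — violation.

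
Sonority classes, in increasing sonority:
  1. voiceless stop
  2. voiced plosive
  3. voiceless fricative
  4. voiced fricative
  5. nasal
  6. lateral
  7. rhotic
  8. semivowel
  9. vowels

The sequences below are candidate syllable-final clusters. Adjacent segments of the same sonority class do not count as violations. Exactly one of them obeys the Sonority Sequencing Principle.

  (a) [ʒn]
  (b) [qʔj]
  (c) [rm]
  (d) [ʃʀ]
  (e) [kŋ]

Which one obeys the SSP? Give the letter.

(a) 4-5 → violates
(b) 1-1-8 → violates
(c) 7-5 → obeys
(d) 3-7 → violates
(e) 1-5 → violates

c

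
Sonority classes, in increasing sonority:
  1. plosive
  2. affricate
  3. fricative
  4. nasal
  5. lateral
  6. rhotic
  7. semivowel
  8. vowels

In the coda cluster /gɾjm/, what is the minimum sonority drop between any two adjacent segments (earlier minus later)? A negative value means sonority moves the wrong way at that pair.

-5

/g/ — plosive, sonority 1.
/ɾ/ — rhotic, sonority 6.
/j/ — semivowel, sonority 7.
/m/ — nasal, sonority 4.
/g/→/ɾ/: change -5.
/ɾ/→/j/: change -1.
/j/→/m/: change +3.
Minimum = -5.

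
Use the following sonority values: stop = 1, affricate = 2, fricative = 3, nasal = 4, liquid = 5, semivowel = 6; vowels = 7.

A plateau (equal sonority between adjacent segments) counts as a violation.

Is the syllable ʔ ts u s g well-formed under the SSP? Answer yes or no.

yes

Onset: /ʔ/ is a stop (sonority 1), /ts/ is an affricate (sonority 2); then the nucleus /u/ (sonority 7).
Onset profile 1-2-7 — rises to the nucleus.
Coda: /s/ is a fricative (sonority 3), /g/ is a stop (sonority 1).
Coda profile 7-3-1 — falls from the nucleus.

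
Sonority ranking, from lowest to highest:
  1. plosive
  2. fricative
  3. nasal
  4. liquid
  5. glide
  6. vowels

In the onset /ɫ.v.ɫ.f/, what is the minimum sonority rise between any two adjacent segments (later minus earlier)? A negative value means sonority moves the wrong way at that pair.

-2

/ɫ/: liquid = 4.
/v/: fricative = 2.
/ɫ/: liquid = 4.
/f/: fricative = 2.
/ɫ/→/v/: change -2.
/v/→/ɫ/: change +2.
/ɫ/→/f/: change -2.
Minimum = -2.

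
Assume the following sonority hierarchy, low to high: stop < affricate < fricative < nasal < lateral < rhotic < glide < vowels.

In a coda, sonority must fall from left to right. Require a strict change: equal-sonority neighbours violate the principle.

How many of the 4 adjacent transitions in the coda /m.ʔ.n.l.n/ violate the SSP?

/m/: nasal = 4.
/ʔ/: stop = 1.
/n/: nasal = 4.
/l/: lateral = 5.
/n/: nasal = 4.
/m/→/ʔ/: 4→1 (falls) — ok.
/ʔ/→/n/: 1→4 (does not fall) — violation.
/n/→/l/: 4→5 (does not fall) — violation.
/l/→/n/: 5→4 (falls) — ok.

2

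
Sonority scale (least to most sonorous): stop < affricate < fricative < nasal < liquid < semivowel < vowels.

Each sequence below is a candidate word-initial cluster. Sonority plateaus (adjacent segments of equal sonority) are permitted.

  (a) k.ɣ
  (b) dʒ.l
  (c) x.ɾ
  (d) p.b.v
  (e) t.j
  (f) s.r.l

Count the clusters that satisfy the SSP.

6

(a) sonority 1-3: well-formed.
(b) sonority 2-5: well-formed.
(c) sonority 3-5: well-formed.
(d) sonority 1-1-3: well-formed.
(e) sonority 1-6: well-formed.
(f) sonority 3-5-5: well-formed.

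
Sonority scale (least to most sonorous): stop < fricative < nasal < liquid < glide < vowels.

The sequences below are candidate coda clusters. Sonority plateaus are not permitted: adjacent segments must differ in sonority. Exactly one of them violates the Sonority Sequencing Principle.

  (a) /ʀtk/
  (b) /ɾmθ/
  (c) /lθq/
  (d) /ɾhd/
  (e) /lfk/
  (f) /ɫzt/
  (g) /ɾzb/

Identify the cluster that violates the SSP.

a

(a) 4-1-1 → violates
(b) 4-3-2 → obeys
(c) 4-2-1 → obeys
(d) 4-2-1 → obeys
(e) 4-2-1 → obeys
(f) 4-2-1 → obeys
(g) 4-2-1 → obeys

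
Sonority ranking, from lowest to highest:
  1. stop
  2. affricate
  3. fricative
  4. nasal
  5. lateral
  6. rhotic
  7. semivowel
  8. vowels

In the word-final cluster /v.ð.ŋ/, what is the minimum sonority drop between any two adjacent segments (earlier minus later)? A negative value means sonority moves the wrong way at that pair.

/v/: fricative = 3.
/ð/: fricative = 3.
/ŋ/: nasal = 4.
/v/→/ð/: change +0.
/ð/→/ŋ/: change -1.
Minimum = -1.

-1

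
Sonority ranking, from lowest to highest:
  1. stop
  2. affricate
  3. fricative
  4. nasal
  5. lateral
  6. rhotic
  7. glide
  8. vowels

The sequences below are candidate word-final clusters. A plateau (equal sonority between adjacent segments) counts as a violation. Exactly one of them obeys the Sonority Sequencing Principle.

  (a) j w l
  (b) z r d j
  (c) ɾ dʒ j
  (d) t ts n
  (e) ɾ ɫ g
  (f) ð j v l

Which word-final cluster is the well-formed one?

(a) j w l: profile 7-7-5 — violates.
(b) z r d j: profile 3-6-1-7 — violates.
(c) ɾ dʒ j: profile 6-2-7 — violates.
(d) t ts n: profile 1-2-4 — violates.
(e) ɾ ɫ g: profile 6-5-1 — obeys.
(f) ð j v l: profile 3-7-3-5 — violates.

e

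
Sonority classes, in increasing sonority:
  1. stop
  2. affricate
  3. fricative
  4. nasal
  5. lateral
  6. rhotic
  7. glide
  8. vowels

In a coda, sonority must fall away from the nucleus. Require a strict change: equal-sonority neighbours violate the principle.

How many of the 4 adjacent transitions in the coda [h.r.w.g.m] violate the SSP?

3

/h/: fricative = 3.
/r/: rhotic = 6.
/w/: glide = 7.
/g/: stop = 1.
/m/: nasal = 4.
/h/→/r/: 3→6 (does not fall) — violation.
/r/→/w/: 6→7 (does not fall) — violation.
/w/→/g/: 7→1 (falls) — ok.
/g/→/m/: 1→4 (does not fall) — violation.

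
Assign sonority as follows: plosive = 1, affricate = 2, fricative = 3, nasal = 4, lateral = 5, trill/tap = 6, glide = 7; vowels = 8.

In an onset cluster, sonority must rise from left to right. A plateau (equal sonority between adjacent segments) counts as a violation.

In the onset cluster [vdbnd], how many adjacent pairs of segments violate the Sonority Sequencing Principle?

/v/ is a fricative (sonority 3).
/d/ is a plosive (sonority 1).
/b/ is a plosive (sonority 1).
/n/ is a nasal (sonority 4).
/d/ is a plosive (sonority 1).
/v/→/d/: 3→1 (does not rise) — violation.
/d/→/b/: 1→1 (plateau) — violation.
/b/→/n/: 1→4 (rises) — ok.
/n/→/d/: 4→1 (does not rise) — violation.

3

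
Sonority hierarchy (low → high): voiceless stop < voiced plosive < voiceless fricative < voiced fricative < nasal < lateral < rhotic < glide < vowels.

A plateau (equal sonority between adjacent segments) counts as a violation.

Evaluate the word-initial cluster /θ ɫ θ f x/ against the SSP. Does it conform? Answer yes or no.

no

/θ/ is a voiceless fricative (sonority 3).
/ɫ/ is a lateral (sonority 6).
/θ/ is a voiceless fricative (sonority 3).
/f/ is a voiceless fricative (sonority 3).
/x/ is a voiceless fricative (sonority 3).
The profile is 3-6-3-3-3. Between /ɫ/ (6) and /θ/ (3) sonority does not rise, so the cluster violates the SSP.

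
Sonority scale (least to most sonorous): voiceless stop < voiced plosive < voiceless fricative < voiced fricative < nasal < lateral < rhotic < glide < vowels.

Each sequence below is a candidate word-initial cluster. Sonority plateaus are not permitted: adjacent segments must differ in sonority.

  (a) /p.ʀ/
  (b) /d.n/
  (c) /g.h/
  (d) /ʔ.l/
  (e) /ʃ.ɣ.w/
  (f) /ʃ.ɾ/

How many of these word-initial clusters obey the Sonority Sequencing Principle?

(a) /p.ʀ/: profile 1-7 — obeys.
(b) /d.n/: profile 2-5 — obeys.
(c) /g.h/: profile 2-3 — obeys.
(d) /ʔ.l/: profile 1-6 — obeys.
(e) /ʃ.ɣ.w/: profile 3-4-8 — obeys.
(f) /ʃ.ɾ/: profile 3-7 — obeys.

6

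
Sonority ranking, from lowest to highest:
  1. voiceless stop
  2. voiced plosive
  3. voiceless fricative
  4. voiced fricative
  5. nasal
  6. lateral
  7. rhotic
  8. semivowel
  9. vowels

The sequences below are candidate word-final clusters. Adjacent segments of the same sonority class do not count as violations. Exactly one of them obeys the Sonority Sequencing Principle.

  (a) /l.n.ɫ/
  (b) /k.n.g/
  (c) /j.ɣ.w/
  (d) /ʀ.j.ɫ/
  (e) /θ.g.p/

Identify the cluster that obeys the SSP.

(a) /l.n.ɫ/: profile 6-5-6 — violates.
(b) /k.n.g/: profile 1-5-2 — violates.
(c) /j.ɣ.w/: profile 8-4-8 — violates.
(d) /ʀ.j.ɫ/: profile 7-8-6 — violates.
(e) /θ.g.p/: profile 3-2-1 — obeys.

e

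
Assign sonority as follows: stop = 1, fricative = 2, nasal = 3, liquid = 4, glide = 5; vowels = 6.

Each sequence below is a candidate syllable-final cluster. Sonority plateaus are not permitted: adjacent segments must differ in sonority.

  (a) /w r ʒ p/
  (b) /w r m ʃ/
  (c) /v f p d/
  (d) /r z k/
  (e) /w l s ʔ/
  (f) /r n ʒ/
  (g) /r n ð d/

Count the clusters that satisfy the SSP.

(a) sonority 5-4-2-1: well-formed.
(b) sonority 5-4-3-2: well-formed.
(c) sonority 2-2-1-1: ill-formed.
(d) sonority 4-2-1: well-formed.
(e) sonority 5-4-2-1: well-formed.
(f) sonority 4-3-2: well-formed.
(g) sonority 4-3-2-1: well-formed.

6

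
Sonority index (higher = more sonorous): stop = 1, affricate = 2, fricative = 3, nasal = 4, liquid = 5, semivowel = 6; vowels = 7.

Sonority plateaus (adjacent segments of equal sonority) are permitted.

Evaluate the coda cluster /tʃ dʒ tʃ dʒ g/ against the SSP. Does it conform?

yes

/tʃ/: affricate = 2.
/dʒ/: affricate = 2.
/tʃ/: affricate = 2.
/dʒ/: affricate = 2.
/g/: stop = 1.
The profile 2-2-2-2-1 is non-increasing (plateaus allowed), so the coda cluster satisfies the SSP.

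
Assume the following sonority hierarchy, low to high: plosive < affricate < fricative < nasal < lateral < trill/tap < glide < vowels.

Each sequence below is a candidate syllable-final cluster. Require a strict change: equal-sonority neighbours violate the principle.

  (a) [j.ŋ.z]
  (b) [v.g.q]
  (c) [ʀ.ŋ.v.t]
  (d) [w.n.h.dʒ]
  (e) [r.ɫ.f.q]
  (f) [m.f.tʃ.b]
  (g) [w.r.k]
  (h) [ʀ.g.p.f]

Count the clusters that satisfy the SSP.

(a) [j.ŋ.z]: profile 7-4-3 — obeys.
(b) [v.g.q]: profile 3-1-1 — violates.
(c) [ʀ.ŋ.v.t]: profile 6-4-3-1 — obeys.
(d) [w.n.h.dʒ]: profile 7-4-3-2 — obeys.
(e) [r.ɫ.f.q]: profile 6-5-3-1 — obeys.
(f) [m.f.tʃ.b]: profile 4-3-2-1 — obeys.
(g) [w.r.k]: profile 7-6-1 — obeys.
(h) [ʀ.g.p.f]: profile 6-1-1-3 — violates.

6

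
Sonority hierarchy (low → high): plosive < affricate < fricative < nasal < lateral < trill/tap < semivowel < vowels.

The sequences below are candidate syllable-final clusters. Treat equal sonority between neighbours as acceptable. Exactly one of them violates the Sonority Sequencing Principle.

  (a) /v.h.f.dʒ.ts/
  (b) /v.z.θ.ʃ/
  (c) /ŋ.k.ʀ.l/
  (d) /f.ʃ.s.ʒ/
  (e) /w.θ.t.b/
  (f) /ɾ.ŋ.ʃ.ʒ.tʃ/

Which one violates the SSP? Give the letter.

(a) /v.h.f.dʒ.ts/: profile 3-3-3-2-2 — obeys.
(b) /v.z.θ.ʃ/: profile 3-3-3-3 — obeys.
(c) /ŋ.k.ʀ.l/: profile 4-1-6-5 — violates.
(d) /f.ʃ.s.ʒ/: profile 3-3-3-3 — obeys.
(e) /w.θ.t.b/: profile 7-3-1-1 — obeys.
(f) /ɾ.ŋ.ʃ.ʒ.tʃ/: profile 6-4-3-3-2 — obeys.

c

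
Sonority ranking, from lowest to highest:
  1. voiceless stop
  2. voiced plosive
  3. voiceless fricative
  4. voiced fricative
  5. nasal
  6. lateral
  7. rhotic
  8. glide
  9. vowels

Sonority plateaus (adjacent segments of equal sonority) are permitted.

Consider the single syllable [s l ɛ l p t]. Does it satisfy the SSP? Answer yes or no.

Onset: /s/ is a voiceless fricative (sonority 3), /l/ is a lateral (sonority 6); then the nucleus /ɛ/ (sonority 9).
Onset profile 3-6-9 — rises to the nucleus.
Coda: /l/ is a lateral (sonority 6), /p/ is a voiceless stop (sonority 1), /t/ is a voiceless stop (sonority 1).
Coda profile 9-6-1-1 — falls from the nucleus.

yes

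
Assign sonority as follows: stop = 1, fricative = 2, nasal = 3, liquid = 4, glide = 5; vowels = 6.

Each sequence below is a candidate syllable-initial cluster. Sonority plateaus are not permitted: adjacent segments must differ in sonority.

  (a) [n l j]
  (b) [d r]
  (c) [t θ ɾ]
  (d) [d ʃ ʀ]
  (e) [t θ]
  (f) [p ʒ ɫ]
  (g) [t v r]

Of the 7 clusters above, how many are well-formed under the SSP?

7

(a) [n l j]: profile 3-4-5 — obeys.
(b) [d r]: profile 1-4 — obeys.
(c) [t θ ɾ]: profile 1-2-4 — obeys.
(d) [d ʃ ʀ]: profile 1-2-4 — obeys.
(e) [t θ]: profile 1-2 — obeys.
(f) [p ʒ ɫ]: profile 1-2-4 — obeys.
(g) [t v r]: profile 1-2-4 — obeys.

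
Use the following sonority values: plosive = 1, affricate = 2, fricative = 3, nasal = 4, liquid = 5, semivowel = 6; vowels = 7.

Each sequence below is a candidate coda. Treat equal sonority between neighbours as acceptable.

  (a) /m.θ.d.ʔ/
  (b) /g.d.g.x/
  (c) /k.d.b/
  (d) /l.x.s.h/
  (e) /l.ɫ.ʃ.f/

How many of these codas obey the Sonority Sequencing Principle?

(a) sonority 4-3-1-1: well-formed.
(b) sonority 1-1-1-3: ill-formed.
(c) sonority 1-1-1: well-formed.
(d) sonority 5-3-3-3: well-formed.
(e) sonority 5-5-3-3: well-formed.

4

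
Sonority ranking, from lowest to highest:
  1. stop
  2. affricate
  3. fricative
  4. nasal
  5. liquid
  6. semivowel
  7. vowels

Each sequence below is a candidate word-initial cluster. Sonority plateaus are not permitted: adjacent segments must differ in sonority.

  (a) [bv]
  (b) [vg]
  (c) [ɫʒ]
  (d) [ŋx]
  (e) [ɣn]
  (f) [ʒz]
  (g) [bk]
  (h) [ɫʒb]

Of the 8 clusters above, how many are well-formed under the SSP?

(a) 1-3 → obeys
(b) 3-1 → violates
(c) 5-3 → violates
(d) 4-3 → violates
(e) 3-4 → obeys
(f) 3-3 → violates
(g) 1-1 → violates
(h) 5-3-1 → violates

2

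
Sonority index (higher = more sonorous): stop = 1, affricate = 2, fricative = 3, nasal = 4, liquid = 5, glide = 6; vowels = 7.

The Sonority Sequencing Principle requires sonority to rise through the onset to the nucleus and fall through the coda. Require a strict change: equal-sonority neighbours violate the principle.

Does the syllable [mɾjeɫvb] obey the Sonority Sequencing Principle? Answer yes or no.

Onset: /m/ is a nasal (sonority 4), /ɾ/ is a liquid (sonority 5), /j/ is a glide (sonority 6); then the nucleus /e/ (sonority 7).
Onset profile 4-5-6-7 — rises to the nucleus.
Coda: /ɫ/ is a liquid (sonority 5), /v/ is a fricative (sonority 3), /b/ is a stop (sonority 1).
Coda profile 7-5-3-1 — falls from the nucleus.

yes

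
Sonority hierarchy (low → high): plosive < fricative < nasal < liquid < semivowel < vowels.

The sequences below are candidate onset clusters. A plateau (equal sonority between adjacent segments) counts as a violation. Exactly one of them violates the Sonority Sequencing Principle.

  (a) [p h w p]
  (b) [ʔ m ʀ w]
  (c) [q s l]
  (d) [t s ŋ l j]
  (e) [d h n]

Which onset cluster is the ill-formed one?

(a) [p h w p]: profile 1-2-5-1 — violates.
(b) [ʔ m ʀ w]: profile 1-3-4-5 — obeys.
(c) [q s l]: profile 1-2-4 — obeys.
(d) [t s ŋ l j]: profile 1-2-3-4-5 — obeys.
(e) [d h n]: profile 1-2-3 — obeys.

a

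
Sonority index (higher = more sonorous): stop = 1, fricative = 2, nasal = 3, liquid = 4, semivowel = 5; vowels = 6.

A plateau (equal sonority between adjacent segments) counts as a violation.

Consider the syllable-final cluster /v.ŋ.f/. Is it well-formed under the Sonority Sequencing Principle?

/v/ — fricative, sonority 2.
/ŋ/ — nasal, sonority 3.
/f/ — fricative, sonority 2.
The profile is 2-3-2. Between /v/ (2) and /ŋ/ (3) sonority does not fall, so the cluster violates the SSP.

no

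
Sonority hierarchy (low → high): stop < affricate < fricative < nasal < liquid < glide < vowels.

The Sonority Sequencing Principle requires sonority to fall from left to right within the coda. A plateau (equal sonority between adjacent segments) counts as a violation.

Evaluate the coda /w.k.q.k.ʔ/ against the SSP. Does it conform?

no

/w/: glide = 6.
/k/: stop = 1.
/q/: stop = 1.
/k/: stop = 1.
/ʔ/: stop = 1.
The profile is 6-1-1-1-1. Between /k/ (1) and /q/ (1) sonority does not fall, so the cluster violates the SSP.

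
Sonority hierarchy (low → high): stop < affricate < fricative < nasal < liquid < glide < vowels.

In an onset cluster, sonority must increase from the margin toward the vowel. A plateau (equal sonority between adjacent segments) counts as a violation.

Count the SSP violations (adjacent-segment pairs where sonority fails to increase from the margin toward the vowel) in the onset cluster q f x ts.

2

/q/ — stop, sonority 1.
/f/ — fricative, sonority 3.
/x/ — fricative, sonority 3.
/ts/ — affricate, sonority 2.
/q/→/f/: 1→3 (rises) — ok.
/f/→/x/: 3→3 (plateau) — violation.
/x/→/ts/: 3→2 (does not rise) — violation.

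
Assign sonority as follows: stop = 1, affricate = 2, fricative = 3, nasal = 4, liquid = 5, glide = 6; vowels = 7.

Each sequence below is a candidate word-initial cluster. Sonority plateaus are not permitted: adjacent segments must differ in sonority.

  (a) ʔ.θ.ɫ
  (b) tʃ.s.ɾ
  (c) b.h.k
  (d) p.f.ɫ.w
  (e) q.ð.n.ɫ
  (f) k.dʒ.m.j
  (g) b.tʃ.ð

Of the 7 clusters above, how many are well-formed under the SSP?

6

(a) ʔ.θ.ɫ: profile 1-3-5 — obeys.
(b) tʃ.s.ɾ: profile 2-3-5 — obeys.
(c) b.h.k: profile 1-3-1 — violates.
(d) p.f.ɫ.w: profile 1-3-5-6 — obeys.
(e) q.ð.n.ɫ: profile 1-3-4-5 — obeys.
(f) k.dʒ.m.j: profile 1-2-4-6 — obeys.
(g) b.tʃ.ð: profile 1-2-3 — obeys.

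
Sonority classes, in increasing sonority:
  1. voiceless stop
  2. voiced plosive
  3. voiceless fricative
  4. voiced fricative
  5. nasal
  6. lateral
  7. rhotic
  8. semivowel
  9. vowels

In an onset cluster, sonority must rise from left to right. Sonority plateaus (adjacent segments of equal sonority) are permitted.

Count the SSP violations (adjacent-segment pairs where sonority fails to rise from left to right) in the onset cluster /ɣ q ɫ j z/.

2

/ɣ/ — voiced fricative, sonority 4.
/q/ — voiceless stop, sonority 1.
/ɫ/ — lateral, sonority 6.
/j/ — semivowel, sonority 8.
/z/ — voiced fricative, sonority 4.
/ɣ/→/q/: 4→1 (does not rise) — violation.
/q/→/ɫ/: 1→6 (rises) — ok.
/ɫ/→/j/: 6→8 (rises) — ok.
/j/→/z/: 8→4 (does not rise) — violation.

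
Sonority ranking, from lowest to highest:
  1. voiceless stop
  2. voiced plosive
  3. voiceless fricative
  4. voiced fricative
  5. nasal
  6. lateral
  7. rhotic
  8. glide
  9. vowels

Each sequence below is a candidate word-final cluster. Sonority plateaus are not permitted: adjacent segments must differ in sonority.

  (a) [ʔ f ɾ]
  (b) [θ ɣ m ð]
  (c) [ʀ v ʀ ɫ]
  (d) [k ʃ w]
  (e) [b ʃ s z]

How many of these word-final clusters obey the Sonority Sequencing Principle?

0

(a) sonority 1-3-7: ill-formed.
(b) sonority 3-4-5-4: ill-formed.
(c) sonority 7-4-7-6: ill-formed.
(d) sonority 1-3-8: ill-formed.
(e) sonority 2-3-3-4: ill-formed.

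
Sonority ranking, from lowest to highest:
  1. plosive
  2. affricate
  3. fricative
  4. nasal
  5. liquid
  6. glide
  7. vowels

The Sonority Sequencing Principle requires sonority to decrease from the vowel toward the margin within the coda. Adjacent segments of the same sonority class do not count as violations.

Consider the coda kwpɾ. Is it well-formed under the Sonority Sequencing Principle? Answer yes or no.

/k/ is a plosive (sonority 1).
/w/ is a glide (sonority 6).
/p/ is a plosive (sonority 1).
/ɾ/ is a liquid (sonority 5).
The profile is 1-6-1-5. Between /k/ (1) and /w/ (6) sonority does not fall, so the cluster violates the SSP.

no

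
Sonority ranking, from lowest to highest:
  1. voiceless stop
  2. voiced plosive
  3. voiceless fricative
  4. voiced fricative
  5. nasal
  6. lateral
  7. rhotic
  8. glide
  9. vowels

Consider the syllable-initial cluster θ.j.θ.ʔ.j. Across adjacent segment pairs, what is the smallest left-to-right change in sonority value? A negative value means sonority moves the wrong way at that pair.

-5

/θ/: voiceless fricative = 3.
/j/: glide = 8.
/θ/: voiceless fricative = 3.
/ʔ/: voiceless stop = 1.
/j/: glide = 8.
/θ/→/j/: change +5.
/j/→/θ/: change -5.
/θ/→/ʔ/: change -2.
/ʔ/→/j/: change +7.
Minimum = -5.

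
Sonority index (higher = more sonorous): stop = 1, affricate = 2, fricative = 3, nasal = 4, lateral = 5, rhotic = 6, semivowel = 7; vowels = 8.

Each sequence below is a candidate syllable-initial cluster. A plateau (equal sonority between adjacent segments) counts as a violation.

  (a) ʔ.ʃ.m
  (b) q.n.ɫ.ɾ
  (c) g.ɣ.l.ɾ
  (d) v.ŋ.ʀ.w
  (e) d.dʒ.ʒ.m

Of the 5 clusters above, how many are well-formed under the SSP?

(a) 1-3-4 → obeys
(b) 1-4-5-6 → obeys
(c) 1-3-5-6 → obeys
(d) 3-4-6-7 → obeys
(e) 1-2-3-4 → obeys

5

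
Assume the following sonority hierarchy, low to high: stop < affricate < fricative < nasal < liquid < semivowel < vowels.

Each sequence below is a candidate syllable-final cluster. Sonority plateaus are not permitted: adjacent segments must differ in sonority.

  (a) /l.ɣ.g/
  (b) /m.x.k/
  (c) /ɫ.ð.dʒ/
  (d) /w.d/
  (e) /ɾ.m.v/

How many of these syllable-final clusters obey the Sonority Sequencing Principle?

(a) sonority 5-3-1: well-formed.
(b) sonority 4-3-1: well-formed.
(c) sonority 5-3-2: well-formed.
(d) sonority 6-1: well-formed.
(e) sonority 5-4-3: well-formed.

5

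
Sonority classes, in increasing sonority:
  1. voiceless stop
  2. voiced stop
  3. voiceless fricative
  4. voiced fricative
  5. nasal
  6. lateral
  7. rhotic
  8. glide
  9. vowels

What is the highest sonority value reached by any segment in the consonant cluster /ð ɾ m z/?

7

/ð/ — voiced fricative, sonority 4.
/ɾ/ — rhotic, sonority 7.
/m/ — nasal, sonority 5.
/z/ — voiced fricative, sonority 4.
The maximum is 7.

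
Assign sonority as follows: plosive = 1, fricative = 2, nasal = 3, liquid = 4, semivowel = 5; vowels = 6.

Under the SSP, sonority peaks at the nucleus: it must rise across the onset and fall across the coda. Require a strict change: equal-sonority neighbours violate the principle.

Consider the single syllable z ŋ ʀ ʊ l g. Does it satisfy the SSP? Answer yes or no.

Onset: /z/ is a fricative (sonority 2), /ŋ/ is a nasal (sonority 3), /ʀ/ is a liquid (sonority 4); then the nucleus /ʊ/ (sonority 6).
Onset profile 2-3-4-6 — rises to the nucleus.
Coda: /l/ is a liquid (sonority 4), /g/ is a plosive (sonority 1).
Coda profile 6-4-1 — falls from the nucleus.

yes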